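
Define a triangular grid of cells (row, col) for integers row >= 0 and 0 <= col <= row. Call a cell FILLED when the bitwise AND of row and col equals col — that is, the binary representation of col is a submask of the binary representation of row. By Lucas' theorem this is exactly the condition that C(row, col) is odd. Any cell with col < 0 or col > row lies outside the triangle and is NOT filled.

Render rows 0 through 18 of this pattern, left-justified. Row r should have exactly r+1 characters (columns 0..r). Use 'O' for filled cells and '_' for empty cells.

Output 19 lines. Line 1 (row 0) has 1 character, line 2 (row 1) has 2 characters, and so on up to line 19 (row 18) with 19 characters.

r0=0: O
r1=1: OO
r2=10: O_O
r3=11: OOOO
r4=100: O___O
r5=101: OO__OO
r6=110: O_O_O_O
r7=111: OOOOOOOO
r8=1000: O_______O
r9=1001: OO______OO
r10=1010: O_O_____O_O
r11=1011: OOOO____OOOO
r12=1100: O___O___O___O
r13=1101: OO__OO__OO__OO
r14=1110: O_O_O_O_O_O_O_O
r15=1111: OOOOOOOOOOOOOOOO
r16=10000: O_______________O
r17=10001: OO______________OO
r18=10010: O_O_____________O_O

Answer: O
OO
O_O
OOOO
O___O
OO__OO
O_O_O_O
OOOOOOOO
O_______O
OO______OO
O_O_____O_O
OOOO____OOOO
O___O___O___O
OO__OO__OO__OO
O_O_O_O_O_O_O_O
OOOOOOOOOOOOOOOO
O_______________O
OO______________OO
O_O_____________O_O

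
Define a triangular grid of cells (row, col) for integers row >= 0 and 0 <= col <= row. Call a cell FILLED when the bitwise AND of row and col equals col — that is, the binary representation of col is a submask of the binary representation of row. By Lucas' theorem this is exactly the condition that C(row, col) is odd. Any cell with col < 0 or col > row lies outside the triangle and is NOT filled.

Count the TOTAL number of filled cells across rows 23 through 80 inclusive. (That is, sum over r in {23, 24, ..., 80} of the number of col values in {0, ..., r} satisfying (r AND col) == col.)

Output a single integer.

Answer: 776

Derivation:
r23=10111 pc4: +16 =16
r24=11000 pc2: +4 =20
r25=11001 pc3: +8 =28
r26=11010 pc3: +8 =36
r27=11011 pc4: +16 =52
r28=11100 pc3: +8 =60
r29=11101 pc4: +16 =76
r30=11110 pc4: +16 =92
r31=11111 pc5: +32 =124
r32=100000 pc1: +2 =126
r33=100001 pc2: +4 =130
r34=100010 pc2: +4 =134
r35=100011 pc3: +8 =142
r36=100100 pc2: +4 =146
r37=100101 pc3: +8 =154
r38=100110 pc3: +8 =162
r39=100111 pc4: +16 =178
r40=101000 pc2: +4 =182
r41=101001 pc3: +8 =190
r42=101010 pc3: +8 =198
r43=101011 pc4: +16 =214
r44=101100 pc3: +8 =222
r45=101101 pc4: +16 =238
r46=101110 pc4: +16 =254
r47=101111 pc5: +32 =286
r48=110000 pc2: +4 =290
r49=110001 pc3: +8 =298
r50=110010 pc3: +8 =306
r51=110011 pc4: +16 =322
r52=110100 pc3: +8 =330
r53=110101 pc4: +16 =346
r54=110110 pc4: +16 =362
r55=110111 pc5: +32 =394
r56=111000 pc3: +8 =402
r57=111001 pc4: +16 =418
r58=111010 pc4: +16 =434
r59=111011 pc5: +32 =466
r60=111100 pc4: +16 =482
r61=111101 pc5: +32 =514
r62=111110 pc5: +32 =546
r63=111111 pc6: +64 =610
r64=1000000 pc1: +2 =612
r65=1000001 pc2: +4 =616
r66=1000010 pc2: +4 =620
r67=1000011 pc3: +8 =628
r68=1000100 pc2: +4 =632
r69=1000101 pc3: +8 =640
r70=1000110 pc3: +8 =648
r71=1000111 pc4: +16 =664
r72=1001000 pc2: +4 =668
r73=1001001 pc3: +8 =676
r74=1001010 pc3: +8 =684
r75=1001011 pc4: +16 =700
r76=1001100 pc3: +8 =708
r77=1001101 pc4: +16 =724
r78=1001110 pc4: +16 =740
r79=1001111 pc5: +32 =772
r80=1010000 pc2: +4 =776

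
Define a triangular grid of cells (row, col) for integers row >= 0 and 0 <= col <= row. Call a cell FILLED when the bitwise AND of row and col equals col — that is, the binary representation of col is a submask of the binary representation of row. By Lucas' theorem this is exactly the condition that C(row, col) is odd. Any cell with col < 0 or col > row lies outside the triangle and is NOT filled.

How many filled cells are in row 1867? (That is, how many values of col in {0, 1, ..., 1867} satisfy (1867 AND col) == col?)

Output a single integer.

1867 in binary = 11101001011
popcount(1867) = number of 1-bits in 11101001011 = 7
A col c satisfies (1867 AND c) == c iff every set bit of c is also set in 1867; each of the 7 set bits of 1867 can independently be on or off in c.
count = 2^7 = 128

Answer: 128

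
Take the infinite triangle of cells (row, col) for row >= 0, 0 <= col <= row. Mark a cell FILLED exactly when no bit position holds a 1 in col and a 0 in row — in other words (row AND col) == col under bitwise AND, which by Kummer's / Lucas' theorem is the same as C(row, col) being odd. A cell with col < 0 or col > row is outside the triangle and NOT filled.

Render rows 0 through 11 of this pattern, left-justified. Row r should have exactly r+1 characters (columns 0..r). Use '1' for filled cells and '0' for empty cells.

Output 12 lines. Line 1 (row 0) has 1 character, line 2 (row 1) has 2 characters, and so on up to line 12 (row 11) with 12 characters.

Answer: 1
11
101
1111
10001
110011
1010101
11111111
100000001
1100000011
10100000101
111100001111

Derivation:
r0=0: 1
r1=1: 11
r2=10: 101
r3=11: 1111
r4=100: 10001
r5=101: 110011
r6=110: 1010101
r7=111: 11111111
r8=1000: 100000001
r9=1001: 1100000011
r10=1010: 10100000101
r11=1011: 111100001111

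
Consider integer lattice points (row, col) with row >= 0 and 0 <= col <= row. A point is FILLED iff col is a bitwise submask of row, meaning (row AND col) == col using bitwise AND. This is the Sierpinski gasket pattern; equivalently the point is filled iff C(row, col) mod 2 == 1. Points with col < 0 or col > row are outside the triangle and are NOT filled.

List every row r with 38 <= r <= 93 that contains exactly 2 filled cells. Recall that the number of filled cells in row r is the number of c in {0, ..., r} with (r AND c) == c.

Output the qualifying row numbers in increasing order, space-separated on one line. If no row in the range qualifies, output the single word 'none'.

Row r has 2^popcount(r) filled cells, so we need popcount(r) = log2(2) = 1.
Scan r = 38..93 and keep those with exactly 1 one-bits:
r=38=100110 popcount=3 -> skip
r=39=100111 popcount=4 -> skip
r=40=101000 popcount=2 -> skip
r=41=101001 popcount=3 -> skip
r=42=101010 popcount=3 -> skip
r=43=101011 popcount=4 -> skip
r=44=101100 popcount=3 -> skip
r=45=101101 popcount=4 -> skip
r=46=101110 popcount=4 -> skip
r=47=101111 popcount=5 -> skip
r=48=110000 popcount=2 -> skip
r=49=110001 popcount=3 -> skip
r=50=110010 popcount=3 -> skip
r=51=110011 popcount=4 -> skip
r=52=110100 popcount=3 -> skip
r=53=110101 popcount=4 -> skip
r=54=110110 popcount=4 -> skip
r=55=110111 popcount=5 -> skip
r=56=111000 popcount=3 -> skip
r=57=111001 popcount=4 -> skip
r=58=111010 popcount=4 -> skip
r=59=111011 popcount=5 -> skip
r=60=111100 popcount=4 -> skip
r=61=111101 popcount=5 -> skip
r=62=111110 popcount=5 -> skip
r=63=111111 popcount=6 -> skip
r=64=1000000 popcount=1 -> KEEP
r=65=1000001 popcount=2 -> skip
r=66=1000010 popcount=2 -> skip
r=67=1000011 popcount=3 -> skip
r=68=1000100 popcount=2 -> skip
r=69=1000101 popcount=3 -> skip
r=70=1000110 popcount=3 -> skip
r=71=1000111 popcount=4 -> skip
r=72=1001000 popcount=2 -> skip
r=73=1001001 popcount=3 -> skip
r=74=1001010 popcount=3 -> skip
r=75=1001011 popcount=4 -> skip
r=76=1001100 popcount=3 -> skip
r=77=1001101 popcount=4 -> skip
r=78=1001110 popcount=4 -> skip
r=79=1001111 popcount=5 -> skip
r=80=1010000 popcount=2 -> skip
r=81=1010001 popcount=3 -> skip
r=82=1010010 popcount=3 -> skip
r=83=1010011 popcount=4 -> skip
r=84=1010100 popcount=3 -> skip
r=85=1010101 popcount=4 -> skip
r=86=1010110 popcount=4 -> skip
r=87=1010111 popcount=5 -> skip
r=88=1011000 popcount=3 -> skip
r=89=1011001 popcount=4 -> skip
r=90=1011010 popcount=4 -> skip
r=91=1011011 popcount=5 -> skip
r=92=1011100 popcount=4 -> skip
r=93=1011101 popcount=5 -> skip
Kept rows: 64

Answer: 64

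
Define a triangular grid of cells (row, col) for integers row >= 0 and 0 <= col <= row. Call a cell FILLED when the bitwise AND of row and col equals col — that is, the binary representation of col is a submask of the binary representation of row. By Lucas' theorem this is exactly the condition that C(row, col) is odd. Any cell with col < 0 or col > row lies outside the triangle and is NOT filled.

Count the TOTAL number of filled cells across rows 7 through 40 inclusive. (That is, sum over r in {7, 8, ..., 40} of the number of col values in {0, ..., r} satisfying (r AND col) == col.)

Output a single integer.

Answer: 282

Derivation:
r7=111 pc3: +8 =8
r8=1000 pc1: +2 =10
r9=1001 pc2: +4 =14
r10=1010 pc2: +4 =18
r11=1011 pc3: +8 =26
r12=1100 pc2: +4 =30
r13=1101 pc3: +8 =38
r14=1110 pc3: +8 =46
r15=1111 pc4: +16 =62
r16=10000 pc1: +2 =64
r17=10001 pc2: +4 =68
r18=10010 pc2: +4 =72
r19=10011 pc3: +8 =80
r20=10100 pc2: +4 =84
r21=10101 pc3: +8 =92
r22=10110 pc3: +8 =100
r23=10111 pc4: +16 =116
r24=11000 pc2: +4 =120
r25=11001 pc3: +8 =128
r26=11010 pc3: +8 =136
r27=11011 pc4: +16 =152
r28=11100 pc3: +8 =160
r29=11101 pc4: +16 =176
r30=11110 pc4: +16 =192
r31=11111 pc5: +32 =224
r32=100000 pc1: +2 =226
r33=100001 pc2: +4 =230
r34=100010 pc2: +4 =234
r35=100011 pc3: +8 =242
r36=100100 pc2: +4 =246
r37=100101 pc3: +8 =254
r38=100110 pc3: +8 =262
r39=100111 pc4: +16 =278
r40=101000 pc2: +4 =282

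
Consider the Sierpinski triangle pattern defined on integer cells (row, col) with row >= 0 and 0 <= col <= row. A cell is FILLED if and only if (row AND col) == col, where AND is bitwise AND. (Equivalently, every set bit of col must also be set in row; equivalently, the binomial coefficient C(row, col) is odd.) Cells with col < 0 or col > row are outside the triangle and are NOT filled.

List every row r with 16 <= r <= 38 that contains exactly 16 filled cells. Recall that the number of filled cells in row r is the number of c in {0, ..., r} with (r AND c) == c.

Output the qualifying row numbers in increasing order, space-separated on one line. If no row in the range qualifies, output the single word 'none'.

Row r has 2^popcount(r) filled cells, so we need popcount(r) = log2(16) = 4.
Scan r = 16..38 and keep those with exactly 4 one-bits:
r=16=10000 popcount=1 -> skip
r=17=10001 popcount=2 -> skip
r=18=10010 popcount=2 -> skip
r=19=10011 popcount=3 -> skip
r=20=10100 popcount=2 -> skip
r=21=10101 popcount=3 -> skip
r=22=10110 popcount=3 -> skip
r=23=10111 popcount=4 -> KEEP
r=24=11000 popcount=2 -> skip
r=25=11001 popcount=3 -> skip
r=26=11010 popcount=3 -> skip
r=27=11011 popcount=4 -> KEEP
r=28=11100 popcount=3 -> skip
r=29=11101 popcount=4 -> KEEP
r=30=11110 popcount=4 -> KEEP
r=31=11111 popcount=5 -> skip
r=32=100000 popcount=1 -> skip
r=33=100001 popcount=2 -> skip
r=34=100010 popcount=2 -> skip
r=35=100011 popcount=3 -> skip
r=36=100100 popcount=2 -> skip
r=37=100101 popcount=3 -> skip
r=38=100110 popcount=3 -> skip
Kept rows: 23 27 29 30

Answer: 23 27 29 30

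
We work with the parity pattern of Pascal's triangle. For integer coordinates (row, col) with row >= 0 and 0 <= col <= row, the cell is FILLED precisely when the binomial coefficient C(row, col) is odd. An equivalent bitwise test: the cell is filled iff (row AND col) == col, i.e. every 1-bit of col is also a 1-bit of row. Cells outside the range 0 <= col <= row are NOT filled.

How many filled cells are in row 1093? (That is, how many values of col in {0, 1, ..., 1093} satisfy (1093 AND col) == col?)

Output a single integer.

1093 in binary = 10001000101
popcount(1093) = number of 1-bits in 10001000101 = 4
A col c satisfies (1093 AND c) == c iff every set bit of c is also set in 1093; each of the 4 set bits of 1093 can independently be on or off in c.
count = 2^4 = 16

Answer: 16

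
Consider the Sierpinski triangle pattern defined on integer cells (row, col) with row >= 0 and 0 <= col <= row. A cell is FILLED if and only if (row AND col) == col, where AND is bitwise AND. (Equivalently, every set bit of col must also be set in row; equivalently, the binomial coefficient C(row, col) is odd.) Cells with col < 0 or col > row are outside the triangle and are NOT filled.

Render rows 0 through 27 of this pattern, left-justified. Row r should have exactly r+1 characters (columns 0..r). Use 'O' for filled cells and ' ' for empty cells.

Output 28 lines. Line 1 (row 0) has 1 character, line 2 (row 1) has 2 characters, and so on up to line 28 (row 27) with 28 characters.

Answer: O
OO
O O
OOOO
O   O
OO  OO
O O O O
OOOOOOOO
O       O
OO      OO
O O     O O
OOOO    OOOO
O   O   O   O
OO  OO  OO  OO
O O O O O O O O
OOOOOOOOOOOOOOOO
O               O
OO              OO
O O             O O
OOOO            OOOO
O   O           O   O
OO  OO          OO  OO
O O O O         O O O O
OOOOOOOO        OOOOOOOO
O       O       O       O
OO      OO      OO      OO
O O     O O     O O     O O
OOOO    OOOO    OOOO    OOOO

Derivation:
r0=0: O
r1=1: OO
r2=10: O O
r3=11: OOOO
r4=100: O   O
r5=101: OO  OO
r6=110: O O O O
r7=111: OOOOOOOO
r8=1000: O       O
r9=1001: OO      OO
r10=1010: O O     O O
r11=1011: OOOO    OOOO
r12=1100: O   O   O   O
r13=1101: OO  OO  OO  OO
r14=1110: O O O O O O O O
r15=1111: OOOOOOOOOOOOOOOO
r16=10000: O               O
r17=10001: OO              OO
r18=10010: O O             O O
r19=10011: OOOO            OOOO
r20=10100: O   O           O   O
r21=10101: OO  OO          OO  OO
r22=10110: O O O O         O O O O
r23=10111: OOOOOOOO        OOOOOOOO
r24=11000: O       O       O       O
r25=11001: OO      OO      OO      OO
r26=11010: O O     O O     O O     O O
r27=11011: OOOO    OOOO    OOOO    OOOO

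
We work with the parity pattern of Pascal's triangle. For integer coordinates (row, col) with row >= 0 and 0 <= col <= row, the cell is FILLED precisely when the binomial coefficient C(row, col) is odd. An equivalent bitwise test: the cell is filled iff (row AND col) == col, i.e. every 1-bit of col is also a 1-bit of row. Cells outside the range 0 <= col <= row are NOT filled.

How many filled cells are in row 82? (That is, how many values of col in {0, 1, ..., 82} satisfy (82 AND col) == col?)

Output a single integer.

82 in binary = 1010010
popcount(82) = number of 1-bits in 1010010 = 3
A col c satisfies (82 AND c) == c iff every set bit of c is also set in 82; each of the 3 set bits of 82 can independently be on or off in c.
count = 2^3 = 8

Answer: 8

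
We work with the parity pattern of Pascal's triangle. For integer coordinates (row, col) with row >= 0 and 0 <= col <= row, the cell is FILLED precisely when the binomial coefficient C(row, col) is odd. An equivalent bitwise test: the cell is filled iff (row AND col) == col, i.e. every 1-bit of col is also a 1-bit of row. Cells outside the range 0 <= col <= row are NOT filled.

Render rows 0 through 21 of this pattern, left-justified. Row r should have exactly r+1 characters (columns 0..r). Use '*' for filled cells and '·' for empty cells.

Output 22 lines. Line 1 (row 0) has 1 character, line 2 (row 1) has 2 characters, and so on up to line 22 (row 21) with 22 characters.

r0=0: *
r1=1: **
r2=10: *·*
r3=11: ****
r4=100: *···*
r5=101: **··**
r6=110: *·*·*·*
r7=111: ********
r8=1000: *·······*
r9=1001: **······**
r10=1010: *·*·····*·*
r11=1011: ****····****
r12=1100: *···*···*···*
r13=1101: **··**··**··**
r14=1110: *·*·*·*·*·*·*·*
r15=1111: ****************
r16=10000: *···············*
r17=10001: **··············**
r18=10010: *·*·············*·*
r19=10011: ****············****
r20=10100: *···*···········*···*
r21=10101: **··**··········**··**

Answer: *
**
*·*
****
*···*
**··**
*·*·*·*
********
*·······*
**······**
*·*·····*·*
****····****
*···*···*···*
**··**··**··**
*·*·*·*·*·*·*·*
****************
*···············*
**··············**
*·*·············*·*
****············****
*···*···········*···*
**··**··········**··**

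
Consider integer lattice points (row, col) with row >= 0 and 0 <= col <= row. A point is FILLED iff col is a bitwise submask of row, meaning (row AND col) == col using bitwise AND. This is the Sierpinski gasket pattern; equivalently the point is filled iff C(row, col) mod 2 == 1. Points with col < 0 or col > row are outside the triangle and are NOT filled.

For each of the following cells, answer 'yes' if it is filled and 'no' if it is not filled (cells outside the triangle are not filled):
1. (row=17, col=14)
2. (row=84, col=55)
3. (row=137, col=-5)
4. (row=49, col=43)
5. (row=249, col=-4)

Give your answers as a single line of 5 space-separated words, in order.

Answer: no no no no no

Derivation:
(17,14): row=0b10001, col=0b1110, row AND col = 0b0 = 0; 0 != 14 -> empty
(84,55): row=0b1010100, col=0b110111, row AND col = 0b10100 = 20; 20 != 55 -> empty
(137,-5): col outside [0, 137] -> not filled
(49,43): row=0b110001, col=0b101011, row AND col = 0b100001 = 33; 33 != 43 -> empty
(249,-4): col outside [0, 249] -> not filled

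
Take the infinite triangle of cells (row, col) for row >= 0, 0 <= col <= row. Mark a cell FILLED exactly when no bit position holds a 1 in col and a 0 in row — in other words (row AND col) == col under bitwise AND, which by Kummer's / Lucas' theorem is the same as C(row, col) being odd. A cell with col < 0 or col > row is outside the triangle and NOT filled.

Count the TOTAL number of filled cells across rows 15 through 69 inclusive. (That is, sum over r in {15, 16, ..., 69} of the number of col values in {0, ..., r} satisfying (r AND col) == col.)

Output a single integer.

Answer: 694

Derivation:
r15=1111 pc4: +16 =16
r16=10000 pc1: +2 =18
r17=10001 pc2: +4 =22
r18=10010 pc2: +4 =26
r19=10011 pc3: +8 =34
r20=10100 pc2: +4 =38
r21=10101 pc3: +8 =46
r22=10110 pc3: +8 =54
r23=10111 pc4: +16 =70
r24=11000 pc2: +4 =74
r25=11001 pc3: +8 =82
r26=11010 pc3: +8 =90
r27=11011 pc4: +16 =106
r28=11100 pc3: +8 =114
r29=11101 pc4: +16 =130
r30=11110 pc4: +16 =146
r31=11111 pc5: +32 =178
r32=100000 pc1: +2 =180
r33=100001 pc2: +4 =184
r34=100010 pc2: +4 =188
r35=100011 pc3: +8 =196
r36=100100 pc2: +4 =200
r37=100101 pc3: +8 =208
r38=100110 pc3: +8 =216
r39=100111 pc4: +16 =232
r40=101000 pc2: +4 =236
r41=101001 pc3: +8 =244
r42=101010 pc3: +8 =252
r43=101011 pc4: +16 =268
r44=101100 pc3: +8 =276
r45=101101 pc4: +16 =292
r46=101110 pc4: +16 =308
r47=101111 pc5: +32 =340
r48=110000 pc2: +4 =344
r49=110001 pc3: +8 =352
r50=110010 pc3: +8 =360
r51=110011 pc4: +16 =376
r52=110100 pc3: +8 =384
r53=110101 pc4: +16 =400
r54=110110 pc4: +16 =416
r55=110111 pc5: +32 =448
r56=111000 pc3: +8 =456
r57=111001 pc4: +16 =472
r58=111010 pc4: +16 =488
r59=111011 pc5: +32 =520
r60=111100 pc4: +16 =536
r61=111101 pc5: +32 =568
r62=111110 pc5: +32 =600
r63=111111 pc6: +64 =664
r64=1000000 pc1: +2 =666
r65=1000001 pc2: +4 =670
r66=1000010 pc2: +4 =674
r67=1000011 pc3: +8 =682
r68=1000100 pc2: +4 =686
r69=1000101 pc3: +8 =694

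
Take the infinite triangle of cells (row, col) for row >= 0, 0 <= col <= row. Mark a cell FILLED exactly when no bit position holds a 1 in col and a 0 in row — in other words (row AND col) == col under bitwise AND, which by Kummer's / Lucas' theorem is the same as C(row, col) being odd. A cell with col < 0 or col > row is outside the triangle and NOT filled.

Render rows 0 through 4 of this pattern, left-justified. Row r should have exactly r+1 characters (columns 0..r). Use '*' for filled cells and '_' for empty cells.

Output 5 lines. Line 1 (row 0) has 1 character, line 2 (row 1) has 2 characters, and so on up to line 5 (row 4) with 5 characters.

r0=0: *
r1=1: **
r2=10: *_*
r3=11: ****
r4=100: *___*

Answer: *
**
*_*
****
*___*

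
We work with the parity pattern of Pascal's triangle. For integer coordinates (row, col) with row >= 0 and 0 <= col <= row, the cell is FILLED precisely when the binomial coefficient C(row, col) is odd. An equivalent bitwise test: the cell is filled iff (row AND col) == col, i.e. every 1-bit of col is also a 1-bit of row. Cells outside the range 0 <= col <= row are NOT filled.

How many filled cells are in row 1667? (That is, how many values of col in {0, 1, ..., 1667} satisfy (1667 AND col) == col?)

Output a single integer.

Answer: 32

Derivation:
1667 in binary = 11010000011
popcount(1667) = number of 1-bits in 11010000011 = 5
A col c satisfies (1667 AND c) == c iff every set bit of c is also set in 1667; each of the 5 set bits of 1667 can independently be on or off in c.
count = 2^5 = 32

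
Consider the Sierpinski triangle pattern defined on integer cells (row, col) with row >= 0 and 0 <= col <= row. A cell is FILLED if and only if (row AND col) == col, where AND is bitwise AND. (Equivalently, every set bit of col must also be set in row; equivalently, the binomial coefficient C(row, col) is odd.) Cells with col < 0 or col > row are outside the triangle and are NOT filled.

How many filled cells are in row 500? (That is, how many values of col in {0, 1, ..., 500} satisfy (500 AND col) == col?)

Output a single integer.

500 in binary = 111110100
popcount(500) = number of 1-bits in 111110100 = 6
A col c satisfies (500 AND c) == c iff every set bit of c is also set in 500; each of the 6 set bits of 500 can independently be on or off in c.
count = 2^6 = 64

Answer: 64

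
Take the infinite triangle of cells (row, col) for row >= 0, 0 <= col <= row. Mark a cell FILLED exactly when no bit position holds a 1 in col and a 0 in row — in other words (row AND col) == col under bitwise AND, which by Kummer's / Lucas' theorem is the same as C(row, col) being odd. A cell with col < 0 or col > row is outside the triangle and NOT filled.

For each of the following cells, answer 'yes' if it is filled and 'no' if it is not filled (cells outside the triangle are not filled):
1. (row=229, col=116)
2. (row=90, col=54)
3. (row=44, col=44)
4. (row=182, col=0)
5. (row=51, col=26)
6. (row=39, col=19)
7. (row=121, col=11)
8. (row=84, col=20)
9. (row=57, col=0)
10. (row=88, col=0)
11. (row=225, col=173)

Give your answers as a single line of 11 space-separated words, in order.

Answer: no no yes yes no no no yes yes yes no

Derivation:
(229,116): row=0b11100101, col=0b1110100, row AND col = 0b1100100 = 100; 100 != 116 -> empty
(90,54): row=0b1011010, col=0b110110, row AND col = 0b10010 = 18; 18 != 54 -> empty
(44,44): row=0b101100, col=0b101100, row AND col = 0b101100 = 44; 44 == 44 -> filled
(182,0): row=0b10110110, col=0b0, row AND col = 0b0 = 0; 0 == 0 -> filled
(51,26): row=0b110011, col=0b11010, row AND col = 0b10010 = 18; 18 != 26 -> empty
(39,19): row=0b100111, col=0b10011, row AND col = 0b11 = 3; 3 != 19 -> empty
(121,11): row=0b1111001, col=0b1011, row AND col = 0b1001 = 9; 9 != 11 -> empty
(84,20): row=0b1010100, col=0b10100, row AND col = 0b10100 = 20; 20 == 20 -> filled
(57,0): row=0b111001, col=0b0, row AND col = 0b0 = 0; 0 == 0 -> filled
(88,0): row=0b1011000, col=0b0, row AND col = 0b0 = 0; 0 == 0 -> filled
(225,173): row=0b11100001, col=0b10101101, row AND col = 0b10100001 = 161; 161 != 173 -> empty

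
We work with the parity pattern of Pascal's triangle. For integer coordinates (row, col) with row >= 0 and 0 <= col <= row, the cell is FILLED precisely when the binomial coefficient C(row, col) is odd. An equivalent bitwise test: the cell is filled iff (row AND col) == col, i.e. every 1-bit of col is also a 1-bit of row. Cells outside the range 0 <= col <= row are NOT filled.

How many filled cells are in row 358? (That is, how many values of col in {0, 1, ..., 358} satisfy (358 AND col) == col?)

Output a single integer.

Answer: 32

Derivation:
358 in binary = 101100110
popcount(358) = number of 1-bits in 101100110 = 5
A col c satisfies (358 AND c) == c iff every set bit of c is also set in 358; each of the 5 set bits of 358 can independently be on or off in c.
count = 2^5 = 32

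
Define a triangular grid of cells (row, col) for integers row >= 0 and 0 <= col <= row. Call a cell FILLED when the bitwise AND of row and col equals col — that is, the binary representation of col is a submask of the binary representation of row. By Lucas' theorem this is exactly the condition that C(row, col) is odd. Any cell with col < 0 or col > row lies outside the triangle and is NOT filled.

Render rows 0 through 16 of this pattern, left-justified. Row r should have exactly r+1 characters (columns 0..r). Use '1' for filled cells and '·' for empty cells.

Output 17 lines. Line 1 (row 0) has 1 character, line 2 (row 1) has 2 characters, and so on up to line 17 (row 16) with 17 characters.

r0=0: 1
r1=1: 11
r2=10: 1·1
r3=11: 1111
r4=100: 1···1
r5=101: 11··11
r6=110: 1·1·1·1
r7=111: 11111111
r8=1000: 1·······1
r9=1001: 11······11
r10=1010: 1·1·····1·1
r11=1011: 1111····1111
r12=1100: 1···1···1···1
r13=1101: 11··11··11··11
r14=1110: 1·1·1·1·1·1·1·1
r15=1111: 1111111111111111
r16=10000: 1···············1

Answer: 1
11
1·1
1111
1···1
11··11
1·1·1·1
11111111
1·······1
11······11
1·1·····1·1
1111····1111
1···1···1···1
11··11··11··11
1·1·1·1·1·1·1·1
1111111111111111
1···············1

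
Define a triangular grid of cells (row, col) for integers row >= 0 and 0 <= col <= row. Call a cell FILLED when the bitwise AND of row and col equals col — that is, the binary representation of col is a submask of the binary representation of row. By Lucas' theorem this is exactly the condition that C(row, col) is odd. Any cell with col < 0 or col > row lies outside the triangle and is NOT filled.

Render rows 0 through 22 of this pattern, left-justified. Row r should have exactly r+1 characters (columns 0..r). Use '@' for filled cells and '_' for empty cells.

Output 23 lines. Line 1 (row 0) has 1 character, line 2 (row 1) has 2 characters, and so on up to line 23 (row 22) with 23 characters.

Answer: @
@@
@_@
@@@@
@___@
@@__@@
@_@_@_@
@@@@@@@@
@_______@
@@______@@
@_@_____@_@
@@@@____@@@@
@___@___@___@
@@__@@__@@__@@
@_@_@_@_@_@_@_@
@@@@@@@@@@@@@@@@
@_______________@
@@______________@@
@_@_____________@_@
@@@@____________@@@@
@___@___________@___@
@@__@@__________@@__@@
@_@_@_@_________@_@_@_@

Derivation:
r0=0: @
r1=1: @@
r2=10: @_@
r3=11: @@@@
r4=100: @___@
r5=101: @@__@@
r6=110: @_@_@_@
r7=111: @@@@@@@@
r8=1000: @_______@
r9=1001: @@______@@
r10=1010: @_@_____@_@
r11=1011: @@@@____@@@@
r12=1100: @___@___@___@
r13=1101: @@__@@__@@__@@
r14=1110: @_@_@_@_@_@_@_@
r15=1111: @@@@@@@@@@@@@@@@
r16=10000: @_______________@
r17=10001: @@______________@@
r18=10010: @_@_____________@_@
r19=10011: @@@@____________@@@@
r20=10100: @___@___________@___@
r21=10101: @@__@@__________@@__@@
r22=10110: @_@_@_@_________@_@_@_@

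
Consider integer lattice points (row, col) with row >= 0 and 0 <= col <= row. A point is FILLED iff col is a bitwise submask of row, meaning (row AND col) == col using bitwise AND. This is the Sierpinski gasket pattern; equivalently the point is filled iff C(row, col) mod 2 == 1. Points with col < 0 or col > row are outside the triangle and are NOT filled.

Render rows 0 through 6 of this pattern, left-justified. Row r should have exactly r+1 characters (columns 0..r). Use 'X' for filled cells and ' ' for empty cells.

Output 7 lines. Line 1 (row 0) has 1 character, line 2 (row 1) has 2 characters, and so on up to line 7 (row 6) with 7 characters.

r0=0: X
r1=1: XX
r2=10: X X
r3=11: XXXX
r4=100: X   X
r5=101: XX  XX
r6=110: X X X X

Answer: X
XX
X X
XXXX
X   X
XX  XX
X X X X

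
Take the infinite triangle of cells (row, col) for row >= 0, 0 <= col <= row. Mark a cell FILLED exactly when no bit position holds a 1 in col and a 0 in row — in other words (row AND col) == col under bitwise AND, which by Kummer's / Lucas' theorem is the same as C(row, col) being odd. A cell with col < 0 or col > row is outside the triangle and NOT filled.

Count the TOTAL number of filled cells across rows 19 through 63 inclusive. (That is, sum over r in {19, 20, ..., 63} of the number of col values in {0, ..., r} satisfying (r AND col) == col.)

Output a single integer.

Answer: 638

Derivation:
r19=10011 pc3: +8 =8
r20=10100 pc2: +4 =12
r21=10101 pc3: +8 =20
r22=10110 pc3: +8 =28
r23=10111 pc4: +16 =44
r24=11000 pc2: +4 =48
r25=11001 pc3: +8 =56
r26=11010 pc3: +8 =64
r27=11011 pc4: +16 =80
r28=11100 pc3: +8 =88
r29=11101 pc4: +16 =104
r30=11110 pc4: +16 =120
r31=11111 pc5: +32 =152
r32=100000 pc1: +2 =154
r33=100001 pc2: +4 =158
r34=100010 pc2: +4 =162
r35=100011 pc3: +8 =170
r36=100100 pc2: +4 =174
r37=100101 pc3: +8 =182
r38=100110 pc3: +8 =190
r39=100111 pc4: +16 =206
r40=101000 pc2: +4 =210
r41=101001 pc3: +8 =218
r42=101010 pc3: +8 =226
r43=101011 pc4: +16 =242
r44=101100 pc3: +8 =250
r45=101101 pc4: +16 =266
r46=101110 pc4: +16 =282
r47=101111 pc5: +32 =314
r48=110000 pc2: +4 =318
r49=110001 pc3: +8 =326
r50=110010 pc3: +8 =334
r51=110011 pc4: +16 =350
r52=110100 pc3: +8 =358
r53=110101 pc4: +16 =374
r54=110110 pc4: +16 =390
r55=110111 pc5: +32 =422
r56=111000 pc3: +8 =430
r57=111001 pc4: +16 =446
r58=111010 pc4: +16 =462
r59=111011 pc5: +32 =494
r60=111100 pc4: +16 =510
r61=111101 pc5: +32 =542
r62=111110 pc5: +32 =574
r63=111111 pc6: +64 =638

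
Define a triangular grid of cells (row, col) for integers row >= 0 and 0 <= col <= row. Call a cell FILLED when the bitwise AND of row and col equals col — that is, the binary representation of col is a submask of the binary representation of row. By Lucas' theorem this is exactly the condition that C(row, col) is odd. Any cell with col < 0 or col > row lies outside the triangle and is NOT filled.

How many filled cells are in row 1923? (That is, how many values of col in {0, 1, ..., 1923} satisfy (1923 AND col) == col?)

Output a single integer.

1923 in binary = 11110000011
popcount(1923) = number of 1-bits in 11110000011 = 6
A col c satisfies (1923 AND c) == c iff every set bit of c is also set in 1923; each of the 6 set bits of 1923 can independently be on or off in c.
count = 2^6 = 64

Answer: 64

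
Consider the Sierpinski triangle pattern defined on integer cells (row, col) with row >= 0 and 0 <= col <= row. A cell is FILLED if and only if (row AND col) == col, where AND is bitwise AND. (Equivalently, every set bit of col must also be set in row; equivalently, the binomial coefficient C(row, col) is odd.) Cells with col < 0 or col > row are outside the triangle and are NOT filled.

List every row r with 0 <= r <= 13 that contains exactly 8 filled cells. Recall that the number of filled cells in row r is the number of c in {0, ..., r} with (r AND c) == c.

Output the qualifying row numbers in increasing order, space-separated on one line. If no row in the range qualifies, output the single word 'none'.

Answer: 7 11 13

Derivation:
Row r has 2^popcount(r) filled cells, so we need popcount(r) = log2(8) = 3.
Scan r = 0..13 and keep those with exactly 3 one-bits:
r=0=0 popcount=0 -> skip
r=1=1 popcount=1 -> skip
r=2=10 popcount=1 -> skip
r=3=11 popcount=2 -> skip
r=4=100 popcount=1 -> skip
r=5=101 popcount=2 -> skip
r=6=110 popcount=2 -> skip
r=7=111 popcount=3 -> KEEP
r=8=1000 popcount=1 -> skip
r=9=1001 popcount=2 -> skip
r=10=1010 popcount=2 -> skip
r=11=1011 popcount=3 -> KEEP
r=12=1100 popcount=2 -> skip
r=13=1101 popcount=3 -> KEEP
Kept rows: 7 11 13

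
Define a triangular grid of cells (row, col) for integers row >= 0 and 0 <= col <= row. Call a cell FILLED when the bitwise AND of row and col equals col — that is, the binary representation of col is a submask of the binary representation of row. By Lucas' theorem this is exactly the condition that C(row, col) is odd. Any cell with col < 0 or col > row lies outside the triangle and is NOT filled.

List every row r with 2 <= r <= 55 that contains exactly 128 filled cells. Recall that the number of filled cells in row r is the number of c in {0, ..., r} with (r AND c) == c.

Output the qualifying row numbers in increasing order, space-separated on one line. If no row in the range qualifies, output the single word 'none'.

Answer: none

Derivation:
Row r has 2^popcount(r) filled cells, so we need popcount(r) = log2(128) = 7.
Scan r = 2..55 and keep those with exactly 7 one-bits:
r=2=10 popcount=1 -> skip
r=3=11 popcount=2 -> skip
r=4=100 popcount=1 -> skip
r=5=101 popcount=2 -> skip
r=6=110 popcount=2 -> skip
r=7=111 popcount=3 -> skip
r=8=1000 popcount=1 -> skip
r=9=1001 popcount=2 -> skip
r=10=1010 popcount=2 -> skip
r=11=1011 popcount=3 -> skip
r=12=1100 popcount=2 -> skip
r=13=1101 popcount=3 -> skip
r=14=1110 popcount=3 -> skip
r=15=1111 popcount=4 -> skip
r=16=10000 popcount=1 -> skip
r=17=10001 popcount=2 -> skip
r=18=10010 popcount=2 -> skip
r=19=10011 popcount=3 -> skip
r=20=10100 popcount=2 -> skip
r=21=10101 popcount=3 -> skip
r=22=10110 popcount=3 -> skip
r=23=10111 popcount=4 -> skip
r=24=11000 popcount=2 -> skip
r=25=11001 popcount=3 -> skip
r=26=11010 popcount=3 -> skip
r=27=11011 popcount=4 -> skip
r=28=11100 popcount=3 -> skip
r=29=11101 popcount=4 -> skip
r=30=11110 popcount=4 -> skip
r=31=11111 popcount=5 -> skip
r=32=100000 popcount=1 -> skip
r=33=100001 popcount=2 -> skip
r=34=100010 popcount=2 -> skip
r=35=100011 popcount=3 -> skip
r=36=100100 popcount=2 -> skip
r=37=100101 popcount=3 -> skip
r=38=100110 popcount=3 -> skip
r=39=100111 popcount=4 -> skip
r=40=101000 popcount=2 -> skip
r=41=101001 popcount=3 -> skip
r=42=101010 popcount=3 -> skip
r=43=101011 popcount=4 -> skip
r=44=101100 popcount=3 -> skip
r=45=101101 popcount=4 -> skip
r=46=101110 popcount=4 -> skip
r=47=101111 popcount=5 -> skip
r=48=110000 popcount=2 -> skip
r=49=110001 popcount=3 -> skip
r=50=110010 popcount=3 -> skip
r=51=110011 popcount=4 -> skip
r=52=110100 popcount=3 -> skip
r=53=110101 popcount=4 -> skip
r=54=110110 popcount=4 -> skip
r=55=110111 popcount=5 -> skip
Kept rows: none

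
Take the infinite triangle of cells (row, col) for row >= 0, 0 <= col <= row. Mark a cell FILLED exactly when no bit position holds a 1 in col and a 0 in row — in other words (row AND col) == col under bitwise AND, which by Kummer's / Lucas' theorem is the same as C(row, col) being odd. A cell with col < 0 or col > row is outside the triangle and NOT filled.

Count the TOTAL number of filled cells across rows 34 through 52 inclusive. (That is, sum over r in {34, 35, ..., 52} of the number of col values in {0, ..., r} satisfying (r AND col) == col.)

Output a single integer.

r34=100010 pc2: +4 =4
r35=100011 pc3: +8 =12
r36=100100 pc2: +4 =16
r37=100101 pc3: +8 =24
r38=100110 pc3: +8 =32
r39=100111 pc4: +16 =48
r40=101000 pc2: +4 =52
r41=101001 pc3: +8 =60
r42=101010 pc3: +8 =68
r43=101011 pc4: +16 =84
r44=101100 pc3: +8 =92
r45=101101 pc4: +16 =108
r46=101110 pc4: +16 =124
r47=101111 pc5: +32 =156
r48=110000 pc2: +4 =160
r49=110001 pc3: +8 =168
r50=110010 pc3: +8 =176
r51=110011 pc4: +16 =192
r52=110100 pc3: +8 =200

Answer: 200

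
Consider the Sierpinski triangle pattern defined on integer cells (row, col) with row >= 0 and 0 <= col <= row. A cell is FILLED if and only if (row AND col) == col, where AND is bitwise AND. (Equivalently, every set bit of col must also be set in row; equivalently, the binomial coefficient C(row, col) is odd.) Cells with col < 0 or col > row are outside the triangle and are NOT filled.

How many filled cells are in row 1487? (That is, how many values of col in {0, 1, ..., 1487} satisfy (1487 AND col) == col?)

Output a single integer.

1487 in binary = 10111001111
popcount(1487) = number of 1-bits in 10111001111 = 8
A col c satisfies (1487 AND c) == c iff every set bit of c is also set in 1487; each of the 8 set bits of 1487 can independently be on or off in c.
count = 2^8 = 256

Answer: 256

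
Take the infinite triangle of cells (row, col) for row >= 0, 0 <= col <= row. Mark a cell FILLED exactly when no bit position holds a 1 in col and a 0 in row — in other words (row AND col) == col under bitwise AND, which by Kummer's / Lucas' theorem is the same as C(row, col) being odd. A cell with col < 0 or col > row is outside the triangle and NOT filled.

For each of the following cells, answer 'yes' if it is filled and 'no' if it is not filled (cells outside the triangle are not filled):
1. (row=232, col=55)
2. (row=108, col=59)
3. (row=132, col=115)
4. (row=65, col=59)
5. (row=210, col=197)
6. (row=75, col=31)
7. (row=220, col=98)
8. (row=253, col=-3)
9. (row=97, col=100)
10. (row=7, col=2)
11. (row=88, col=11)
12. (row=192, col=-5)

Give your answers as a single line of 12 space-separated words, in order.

Answer: no no no no no no no no no yes no no

Derivation:
(232,55): row=0b11101000, col=0b110111, row AND col = 0b100000 = 32; 32 != 55 -> empty
(108,59): row=0b1101100, col=0b111011, row AND col = 0b101000 = 40; 40 != 59 -> empty
(132,115): row=0b10000100, col=0b1110011, row AND col = 0b0 = 0; 0 != 115 -> empty
(65,59): row=0b1000001, col=0b111011, row AND col = 0b1 = 1; 1 != 59 -> empty
(210,197): row=0b11010010, col=0b11000101, row AND col = 0b11000000 = 192; 192 != 197 -> empty
(75,31): row=0b1001011, col=0b11111, row AND col = 0b1011 = 11; 11 != 31 -> empty
(220,98): row=0b11011100, col=0b1100010, row AND col = 0b1000000 = 64; 64 != 98 -> empty
(253,-3): col outside [0, 253] -> not filled
(97,100): col outside [0, 97] -> not filled
(7,2): row=0b111, col=0b10, row AND col = 0b10 = 2; 2 == 2 -> filled
(88,11): row=0b1011000, col=0b1011, row AND col = 0b1000 = 8; 8 != 11 -> empty
(192,-5): col outside [0, 192] -> not filled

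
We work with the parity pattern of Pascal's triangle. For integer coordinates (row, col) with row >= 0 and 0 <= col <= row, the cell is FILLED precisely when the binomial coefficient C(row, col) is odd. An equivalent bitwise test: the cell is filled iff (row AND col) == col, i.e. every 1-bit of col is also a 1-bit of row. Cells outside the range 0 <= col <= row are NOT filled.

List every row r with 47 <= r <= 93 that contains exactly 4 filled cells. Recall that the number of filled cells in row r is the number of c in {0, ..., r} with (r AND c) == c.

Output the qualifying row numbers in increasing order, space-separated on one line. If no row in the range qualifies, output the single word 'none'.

Row r has 2^popcount(r) filled cells, so we need popcount(r) = log2(4) = 2.
Scan r = 47..93 and keep those with exactly 2 one-bits:
r=47=101111 popcount=5 -> skip
r=48=110000 popcount=2 -> KEEP
r=49=110001 popcount=3 -> skip
r=50=110010 popcount=3 -> skip
r=51=110011 popcount=4 -> skip
r=52=110100 popcount=3 -> skip
r=53=110101 popcount=4 -> skip
r=54=110110 popcount=4 -> skip
r=55=110111 popcount=5 -> skip
r=56=111000 popcount=3 -> skip
r=57=111001 popcount=4 -> skip
r=58=111010 popcount=4 -> skip
r=59=111011 popcount=5 -> skip
r=60=111100 popcount=4 -> skip
r=61=111101 popcount=5 -> skip
r=62=111110 popcount=5 -> skip
r=63=111111 popcount=6 -> skip
r=64=1000000 popcount=1 -> skip
r=65=1000001 popcount=2 -> KEEP
r=66=1000010 popcount=2 -> KEEP
r=67=1000011 popcount=3 -> skip
r=68=1000100 popcount=2 -> KEEP
r=69=1000101 popcount=3 -> skip
r=70=1000110 popcount=3 -> skip
r=71=1000111 popcount=4 -> skip
r=72=1001000 popcount=2 -> KEEP
r=73=1001001 popcount=3 -> skip
r=74=1001010 popcount=3 -> skip
r=75=1001011 popcount=4 -> skip
r=76=1001100 popcount=3 -> skip
r=77=1001101 popcount=4 -> skip
r=78=1001110 popcount=4 -> skip
r=79=1001111 popcount=5 -> skip
r=80=1010000 popcount=2 -> KEEP
r=81=1010001 popcount=3 -> skip
r=82=1010010 popcount=3 -> skip
r=83=1010011 popcount=4 -> skip
r=84=1010100 popcount=3 -> skip
r=85=1010101 popcount=4 -> skip
r=86=1010110 popcount=4 -> skip
r=87=1010111 popcount=5 -> skip
r=88=1011000 popcount=3 -> skip
r=89=1011001 popcount=4 -> skip
r=90=1011010 popcount=4 -> skip
r=91=1011011 popcount=5 -> skip
r=92=1011100 popcount=4 -> skip
r=93=1011101 popcount=5 -> skip
Kept rows: 48 65 66 68 72 80

Answer: 48 65 66 68 72 80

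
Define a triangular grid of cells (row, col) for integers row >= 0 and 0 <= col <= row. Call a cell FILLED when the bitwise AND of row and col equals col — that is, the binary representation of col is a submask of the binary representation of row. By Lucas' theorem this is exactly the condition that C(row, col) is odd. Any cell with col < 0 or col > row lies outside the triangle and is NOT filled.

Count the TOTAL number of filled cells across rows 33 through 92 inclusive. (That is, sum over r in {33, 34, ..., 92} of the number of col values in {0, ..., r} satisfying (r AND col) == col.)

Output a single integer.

Answer: 842

Derivation:
r33=100001 pc2: +4 =4
r34=100010 pc2: +4 =8
r35=100011 pc3: +8 =16
r36=100100 pc2: +4 =20
r37=100101 pc3: +8 =28
r38=100110 pc3: +8 =36
r39=100111 pc4: +16 =52
r40=101000 pc2: +4 =56
r41=101001 pc3: +8 =64
r42=101010 pc3: +8 =72
r43=101011 pc4: +16 =88
r44=101100 pc3: +8 =96
r45=101101 pc4: +16 =112
r46=101110 pc4: +16 =128
r47=101111 pc5: +32 =160
r48=110000 pc2: +4 =164
r49=110001 pc3: +8 =172
r50=110010 pc3: +8 =180
r51=110011 pc4: +16 =196
r52=110100 pc3: +8 =204
r53=110101 pc4: +16 =220
r54=110110 pc4: +16 =236
r55=110111 pc5: +32 =268
r56=111000 pc3: +8 =276
r57=111001 pc4: +16 =292
r58=111010 pc4: +16 =308
r59=111011 pc5: +32 =340
r60=111100 pc4: +16 =356
r61=111101 pc5: +32 =388
r62=111110 pc5: +32 =420
r63=111111 pc6: +64 =484
r64=1000000 pc1: +2 =486
r65=1000001 pc2: +4 =490
r66=1000010 pc2: +4 =494
r67=1000011 pc3: +8 =502
r68=1000100 pc2: +4 =506
r69=1000101 pc3: +8 =514
r70=1000110 pc3: +8 =522
r71=1000111 pc4: +16 =538
r72=1001000 pc2: +4 =542
r73=1001001 pc3: +8 =550
r74=1001010 pc3: +8 =558
r75=1001011 pc4: +16 =574
r76=1001100 pc3: +8 =582
r77=1001101 pc4: +16 =598
r78=1001110 pc4: +16 =614
r79=1001111 pc5: +32 =646
r80=1010000 pc2: +4 =650
r81=1010001 pc3: +8 =658
r82=1010010 pc3: +8 =666
r83=1010011 pc4: +16 =682
r84=1010100 pc3: +8 =690
r85=1010101 pc4: +16 =706
r86=1010110 pc4: +16 =722
r87=1010111 pc5: +32 =754
r88=1011000 pc3: +8 =762
r89=1011001 pc4: +16 =778
r90=1011010 pc4: +16 =794
r91=1011011 pc5: +32 =826
r92=1011100 pc4: +16 =842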